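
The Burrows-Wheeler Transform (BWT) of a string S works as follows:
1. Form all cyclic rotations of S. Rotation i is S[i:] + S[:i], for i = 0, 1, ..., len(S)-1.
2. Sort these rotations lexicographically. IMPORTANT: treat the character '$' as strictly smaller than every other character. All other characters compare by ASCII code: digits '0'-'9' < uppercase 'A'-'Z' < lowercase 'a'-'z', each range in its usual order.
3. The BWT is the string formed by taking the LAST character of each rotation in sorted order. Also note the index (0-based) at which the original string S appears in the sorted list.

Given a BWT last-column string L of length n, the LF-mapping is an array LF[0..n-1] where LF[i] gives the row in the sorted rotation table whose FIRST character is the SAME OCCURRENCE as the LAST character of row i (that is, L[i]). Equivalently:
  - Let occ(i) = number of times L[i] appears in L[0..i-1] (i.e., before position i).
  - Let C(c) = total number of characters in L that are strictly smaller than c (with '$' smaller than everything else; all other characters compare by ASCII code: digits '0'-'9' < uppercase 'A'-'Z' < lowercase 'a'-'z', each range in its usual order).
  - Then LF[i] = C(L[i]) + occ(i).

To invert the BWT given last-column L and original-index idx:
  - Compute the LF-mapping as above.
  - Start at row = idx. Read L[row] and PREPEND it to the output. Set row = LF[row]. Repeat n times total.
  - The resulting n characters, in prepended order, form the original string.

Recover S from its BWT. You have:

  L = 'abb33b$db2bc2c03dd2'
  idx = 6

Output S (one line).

LF mapping: 8 9 10 5 6 11 0 16 12 2 13 14 3 15 1 7 17 18 4
Walk LF starting at row 6, prepending L[row]:
  step 1: row=6, L[6]='$', prepend. Next row=LF[6]=0
  step 2: row=0, L[0]='a', prepend. Next row=LF[0]=8
  step 3: row=8, L[8]='b', prepend. Next row=LF[8]=12
  step 4: row=12, L[12]='2', prepend. Next row=LF[12]=3
  step 5: row=3, L[3]='3', prepend. Next row=LF[3]=5
  step 6: row=5, L[5]='b', prepend. Next row=LF[5]=11
  step 7: row=11, L[11]='c', prepend. Next row=LF[11]=14
  step 8: row=14, L[14]='0', prepend. Next row=LF[14]=1
  step 9: row=1, L[1]='b', prepend. Next row=LF[1]=9
  step 10: row=9, L[9]='2', prepend. Next row=LF[9]=2
  step 11: row=2, L[2]='b', prepend. Next row=LF[2]=10
  step 12: row=10, L[10]='b', prepend. Next row=LF[10]=13
  step 13: row=13, L[13]='c', prepend. Next row=LF[13]=15
  step 14: row=15, L[15]='3', prepend. Next row=LF[15]=7
  step 15: row=7, L[7]='d', prepend. Next row=LF[7]=16
  step 16: row=16, L[16]='d', prepend. Next row=LF[16]=17
  step 17: row=17, L[17]='d', prepend. Next row=LF[17]=18
  step 18: row=18, L[18]='2', prepend. Next row=LF[18]=4
  step 19: row=4, L[4]='3', prepend. Next row=LF[4]=6
Reversed output: 32ddd3cbb2b0cb32ba$

Answer: 32ddd3cbb2b0cb32ba$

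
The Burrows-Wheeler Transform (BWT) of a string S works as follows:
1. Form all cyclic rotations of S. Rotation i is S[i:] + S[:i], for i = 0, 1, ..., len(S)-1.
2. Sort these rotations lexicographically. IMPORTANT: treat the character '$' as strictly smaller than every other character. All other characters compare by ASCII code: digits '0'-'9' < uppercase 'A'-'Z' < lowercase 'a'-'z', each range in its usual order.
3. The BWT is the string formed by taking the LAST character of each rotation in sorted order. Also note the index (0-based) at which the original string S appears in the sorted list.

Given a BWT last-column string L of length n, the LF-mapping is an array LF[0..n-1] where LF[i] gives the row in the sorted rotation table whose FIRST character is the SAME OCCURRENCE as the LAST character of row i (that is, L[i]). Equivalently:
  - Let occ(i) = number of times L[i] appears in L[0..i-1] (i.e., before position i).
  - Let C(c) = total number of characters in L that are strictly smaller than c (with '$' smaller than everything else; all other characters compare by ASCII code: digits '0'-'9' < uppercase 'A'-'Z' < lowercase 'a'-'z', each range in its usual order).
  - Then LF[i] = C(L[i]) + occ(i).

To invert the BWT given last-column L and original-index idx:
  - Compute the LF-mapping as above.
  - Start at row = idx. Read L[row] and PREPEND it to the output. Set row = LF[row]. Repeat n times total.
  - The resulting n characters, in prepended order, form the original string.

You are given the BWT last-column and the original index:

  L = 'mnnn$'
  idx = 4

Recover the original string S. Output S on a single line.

LF mapping: 1 2 3 4 0
Walk LF starting at row 4, prepending L[row]:
  step 1: row=4, L[4]='$', prepend. Next row=LF[4]=0
  step 2: row=0, L[0]='m', prepend. Next row=LF[0]=1
  step 3: row=1, L[1]='n', prepend. Next row=LF[1]=2
  step 4: row=2, L[2]='n', prepend. Next row=LF[2]=3
  step 5: row=3, L[3]='n', prepend. Next row=LF[3]=4
Reversed output: nnnm$

Answer: nnnm$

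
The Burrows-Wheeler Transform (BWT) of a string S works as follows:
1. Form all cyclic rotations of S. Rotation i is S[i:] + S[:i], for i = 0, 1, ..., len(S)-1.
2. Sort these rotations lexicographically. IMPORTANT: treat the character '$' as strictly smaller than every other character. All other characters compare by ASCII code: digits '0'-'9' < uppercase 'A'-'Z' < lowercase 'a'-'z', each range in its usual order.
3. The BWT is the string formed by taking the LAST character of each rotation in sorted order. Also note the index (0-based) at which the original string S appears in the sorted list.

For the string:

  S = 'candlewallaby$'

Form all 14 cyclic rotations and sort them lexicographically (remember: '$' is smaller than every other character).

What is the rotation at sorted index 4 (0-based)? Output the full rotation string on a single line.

All 14 rotations (rotation i = S[i:]+S[:i]):
  rot[0] = candlewallaby$
  rot[1] = andlewallaby$c
  rot[2] = ndlewallaby$ca
  rot[3] = dlewallaby$can
  rot[4] = lewallaby$cand
  rot[5] = ewallaby$candl
  rot[6] = wallaby$candle
  rot[7] = allaby$candlew
  rot[8] = llaby$candlewa
  rot[9] = laby$candlewal
  rot[10] = aby$candlewall
  rot[11] = by$candlewalla
  rot[12] = y$candlewallab
  rot[13] = $candlewallaby
Sorted (with $ < everything):
  sorted[0] = $candlewallaby
  sorted[1] = aby$candlewall
  sorted[2] = allaby$candlew
  sorted[3] = andlewallaby$c
  sorted[4] = by$candlewalla
  sorted[5] = candlewallaby$
  sorted[6] = dlewallaby$can
  sorted[7] = ewallaby$candl
  sorted[8] = laby$candlewal
  sorted[9] = lewallaby$cand
  sorted[10] = llaby$candlewa
  sorted[11] = ndlewallaby$ca
  sorted[12] = wallaby$candle
  sorted[13] = y$candlewallab
sorted[4] = by$candlewalla

Answer: by$candlewalla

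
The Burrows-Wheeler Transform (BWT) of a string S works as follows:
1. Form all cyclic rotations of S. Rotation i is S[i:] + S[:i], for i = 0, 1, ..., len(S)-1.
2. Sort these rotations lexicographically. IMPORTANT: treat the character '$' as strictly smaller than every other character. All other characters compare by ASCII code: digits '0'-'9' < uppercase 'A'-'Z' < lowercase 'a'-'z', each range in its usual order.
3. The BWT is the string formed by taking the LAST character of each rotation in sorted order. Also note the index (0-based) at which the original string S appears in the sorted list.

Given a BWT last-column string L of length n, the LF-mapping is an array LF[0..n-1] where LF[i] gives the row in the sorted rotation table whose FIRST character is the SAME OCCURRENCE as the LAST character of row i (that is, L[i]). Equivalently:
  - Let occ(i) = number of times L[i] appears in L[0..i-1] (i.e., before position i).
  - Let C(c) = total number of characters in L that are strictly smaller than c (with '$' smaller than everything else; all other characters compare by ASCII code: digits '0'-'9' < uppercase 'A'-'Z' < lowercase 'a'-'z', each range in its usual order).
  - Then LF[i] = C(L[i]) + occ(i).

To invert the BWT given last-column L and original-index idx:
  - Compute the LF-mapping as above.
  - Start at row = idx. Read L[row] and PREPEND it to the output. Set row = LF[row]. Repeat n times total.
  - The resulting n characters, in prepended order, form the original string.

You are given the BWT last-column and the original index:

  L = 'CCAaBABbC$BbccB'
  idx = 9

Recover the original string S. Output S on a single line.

Answer: CCAABaBBBccbbC$

Derivation:
LF mapping: 7 8 1 10 3 2 4 11 9 0 5 12 13 14 6
Walk LF starting at row 9, prepending L[row]:
  step 1: row=9, L[9]='$', prepend. Next row=LF[9]=0
  step 2: row=0, L[0]='C', prepend. Next row=LF[0]=7
  step 3: row=7, L[7]='b', prepend. Next row=LF[7]=11
  step 4: row=11, L[11]='b', prepend. Next row=LF[11]=12
  step 5: row=12, L[12]='c', prepend. Next row=LF[12]=13
  step 6: row=13, L[13]='c', prepend. Next row=LF[13]=14
  step 7: row=14, L[14]='B', prepend. Next row=LF[14]=6
  step 8: row=6, L[6]='B', prepend. Next row=LF[6]=4
  step 9: row=4, L[4]='B', prepend. Next row=LF[4]=3
  step 10: row=3, L[3]='a', prepend. Next row=LF[3]=10
  step 11: row=10, L[10]='B', prepend. Next row=LF[10]=5
  step 12: row=5, L[5]='A', prepend. Next row=LF[5]=2
  step 13: row=2, L[2]='A', prepend. Next row=LF[2]=1
  step 14: row=1, L[1]='C', prepend. Next row=LF[1]=8
  step 15: row=8, L[8]='C', prepend. Next row=LF[8]=9
Reversed output: CCAABaBBBccbbC$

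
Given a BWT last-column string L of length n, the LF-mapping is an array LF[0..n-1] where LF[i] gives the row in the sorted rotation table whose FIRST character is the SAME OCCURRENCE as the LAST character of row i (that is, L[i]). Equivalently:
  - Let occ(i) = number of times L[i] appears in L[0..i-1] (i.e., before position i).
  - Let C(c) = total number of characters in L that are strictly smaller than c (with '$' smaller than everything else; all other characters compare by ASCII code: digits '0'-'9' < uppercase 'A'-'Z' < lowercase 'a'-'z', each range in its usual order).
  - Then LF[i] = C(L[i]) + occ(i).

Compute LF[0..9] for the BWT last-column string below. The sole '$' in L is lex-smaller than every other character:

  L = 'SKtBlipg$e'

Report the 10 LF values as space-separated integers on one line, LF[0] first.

Char counts: '$':1, 'B':1, 'K':1, 'S':1, 'e':1, 'g':1, 'i':1, 'l':1, 'p':1, 't':1
C (first-col start): C('$')=0, C('B')=1, C('K')=2, C('S')=3, C('e')=4, C('g')=5, C('i')=6, C('l')=7, C('p')=8, C('t')=9
L[0]='S': occ=0, LF[0]=C('S')+0=3+0=3
L[1]='K': occ=0, LF[1]=C('K')+0=2+0=2
L[2]='t': occ=0, LF[2]=C('t')+0=9+0=9
L[3]='B': occ=0, LF[3]=C('B')+0=1+0=1
L[4]='l': occ=0, LF[4]=C('l')+0=7+0=7
L[5]='i': occ=0, LF[5]=C('i')+0=6+0=6
L[6]='p': occ=0, LF[6]=C('p')+0=8+0=8
L[7]='g': occ=0, LF[7]=C('g')+0=5+0=5
L[8]='$': occ=0, LF[8]=C('$')+0=0+0=0
L[9]='e': occ=0, LF[9]=C('e')+0=4+0=4

Answer: 3 2 9 1 7 6 8 5 0 4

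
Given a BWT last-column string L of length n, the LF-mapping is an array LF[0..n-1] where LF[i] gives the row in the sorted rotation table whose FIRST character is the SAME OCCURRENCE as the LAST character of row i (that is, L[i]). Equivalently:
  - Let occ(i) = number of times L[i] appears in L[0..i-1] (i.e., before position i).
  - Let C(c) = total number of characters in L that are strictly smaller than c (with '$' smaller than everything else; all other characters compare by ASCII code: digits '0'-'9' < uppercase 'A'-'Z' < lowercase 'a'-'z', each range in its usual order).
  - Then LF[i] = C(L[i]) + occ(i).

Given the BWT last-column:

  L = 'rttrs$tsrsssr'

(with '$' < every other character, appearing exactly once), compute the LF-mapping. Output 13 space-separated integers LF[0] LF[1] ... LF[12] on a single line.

Char counts: '$':1, 'r':4, 's':5, 't':3
C (first-col start): C('$')=0, C('r')=1, C('s')=5, C('t')=10
L[0]='r': occ=0, LF[0]=C('r')+0=1+0=1
L[1]='t': occ=0, LF[1]=C('t')+0=10+0=10
L[2]='t': occ=1, LF[2]=C('t')+1=10+1=11
L[3]='r': occ=1, LF[3]=C('r')+1=1+1=2
L[4]='s': occ=0, LF[4]=C('s')+0=5+0=5
L[5]='$': occ=0, LF[5]=C('$')+0=0+0=0
L[6]='t': occ=2, LF[6]=C('t')+2=10+2=12
L[7]='s': occ=1, LF[7]=C('s')+1=5+1=6
L[8]='r': occ=2, LF[8]=C('r')+2=1+2=3
L[9]='s': occ=2, LF[9]=C('s')+2=5+2=7
L[10]='s': occ=3, LF[10]=C('s')+3=5+3=8
L[11]='s': occ=4, LF[11]=C('s')+4=5+4=9
L[12]='r': occ=3, LF[12]=C('r')+3=1+3=4

Answer: 1 10 11 2 5 0 12 6 3 7 8 9 4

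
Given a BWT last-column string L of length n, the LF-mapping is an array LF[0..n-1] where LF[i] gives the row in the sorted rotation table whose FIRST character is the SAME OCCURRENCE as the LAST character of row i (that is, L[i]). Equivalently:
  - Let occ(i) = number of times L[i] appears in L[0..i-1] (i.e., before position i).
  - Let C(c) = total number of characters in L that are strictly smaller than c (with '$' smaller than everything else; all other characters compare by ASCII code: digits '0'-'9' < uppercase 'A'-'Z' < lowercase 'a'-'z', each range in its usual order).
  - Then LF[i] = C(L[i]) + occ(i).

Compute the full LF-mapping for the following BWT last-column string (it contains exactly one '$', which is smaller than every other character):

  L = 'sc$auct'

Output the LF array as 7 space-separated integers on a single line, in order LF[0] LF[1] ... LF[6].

Answer: 4 2 0 1 6 3 5

Derivation:
Char counts: '$':1, 'a':1, 'c':2, 's':1, 't':1, 'u':1
C (first-col start): C('$')=0, C('a')=1, C('c')=2, C('s')=4, C('t')=5, C('u')=6
L[0]='s': occ=0, LF[0]=C('s')+0=4+0=4
L[1]='c': occ=0, LF[1]=C('c')+0=2+0=2
L[2]='$': occ=0, LF[2]=C('$')+0=0+0=0
L[3]='a': occ=0, LF[3]=C('a')+0=1+0=1
L[4]='u': occ=0, LF[4]=C('u')+0=6+0=6
L[5]='c': occ=1, LF[5]=C('c')+1=2+1=3
L[6]='t': occ=0, LF[6]=C('t')+0=5+0=5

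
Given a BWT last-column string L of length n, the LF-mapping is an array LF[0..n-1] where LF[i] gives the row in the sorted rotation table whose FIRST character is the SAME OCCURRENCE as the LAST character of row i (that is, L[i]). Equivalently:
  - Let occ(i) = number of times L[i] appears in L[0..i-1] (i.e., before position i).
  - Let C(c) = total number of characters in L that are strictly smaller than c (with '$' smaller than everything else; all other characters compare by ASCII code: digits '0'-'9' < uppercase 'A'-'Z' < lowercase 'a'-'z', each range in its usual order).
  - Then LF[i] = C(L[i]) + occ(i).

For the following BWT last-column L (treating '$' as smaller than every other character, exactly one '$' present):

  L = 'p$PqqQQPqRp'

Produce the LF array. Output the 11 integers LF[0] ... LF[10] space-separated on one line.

Char counts: '$':1, 'P':2, 'Q':2, 'R':1, 'p':2, 'q':3
C (first-col start): C('$')=0, C('P')=1, C('Q')=3, C('R')=5, C('p')=6, C('q')=8
L[0]='p': occ=0, LF[0]=C('p')+0=6+0=6
L[1]='$': occ=0, LF[1]=C('$')+0=0+0=0
L[2]='P': occ=0, LF[2]=C('P')+0=1+0=1
L[3]='q': occ=0, LF[3]=C('q')+0=8+0=8
L[4]='q': occ=1, LF[4]=C('q')+1=8+1=9
L[5]='Q': occ=0, LF[5]=C('Q')+0=3+0=3
L[6]='Q': occ=1, LF[6]=C('Q')+1=3+1=4
L[7]='P': occ=1, LF[7]=C('P')+1=1+1=2
L[8]='q': occ=2, LF[8]=C('q')+2=8+2=10
L[9]='R': occ=0, LF[9]=C('R')+0=5+0=5
L[10]='p': occ=1, LF[10]=C('p')+1=6+1=7

Answer: 6 0 1 8 9 3 4 2 10 5 7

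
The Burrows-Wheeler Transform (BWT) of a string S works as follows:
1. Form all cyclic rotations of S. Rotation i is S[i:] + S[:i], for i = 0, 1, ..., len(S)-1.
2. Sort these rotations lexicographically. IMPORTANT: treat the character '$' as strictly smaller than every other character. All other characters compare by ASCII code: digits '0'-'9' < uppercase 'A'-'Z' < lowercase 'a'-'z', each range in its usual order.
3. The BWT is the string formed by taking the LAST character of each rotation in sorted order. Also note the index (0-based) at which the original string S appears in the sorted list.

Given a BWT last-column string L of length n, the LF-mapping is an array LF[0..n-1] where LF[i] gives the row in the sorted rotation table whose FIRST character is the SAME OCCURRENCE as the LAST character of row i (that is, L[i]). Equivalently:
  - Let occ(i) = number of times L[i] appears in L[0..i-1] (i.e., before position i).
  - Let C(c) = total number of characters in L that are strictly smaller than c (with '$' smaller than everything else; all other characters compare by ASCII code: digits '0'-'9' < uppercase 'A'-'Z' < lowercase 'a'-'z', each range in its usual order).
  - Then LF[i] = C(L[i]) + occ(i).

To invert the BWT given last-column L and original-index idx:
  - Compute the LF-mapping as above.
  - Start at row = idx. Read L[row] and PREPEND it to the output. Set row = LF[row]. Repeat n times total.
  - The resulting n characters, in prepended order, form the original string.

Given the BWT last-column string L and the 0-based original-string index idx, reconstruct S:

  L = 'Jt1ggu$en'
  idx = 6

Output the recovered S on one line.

LF mapping: 2 7 1 4 5 8 0 3 6
Walk LF starting at row 6, prepending L[row]:
  step 1: row=6, L[6]='$', prepend. Next row=LF[6]=0
  step 2: row=0, L[0]='J', prepend. Next row=LF[0]=2
  step 3: row=2, L[2]='1', prepend. Next row=LF[2]=1
  step 4: row=1, L[1]='t', prepend. Next row=LF[1]=7
  step 5: row=7, L[7]='e', prepend. Next row=LF[7]=3
  step 6: row=3, L[3]='g', prepend. Next row=LF[3]=4
  step 7: row=4, L[4]='g', prepend. Next row=LF[4]=5
  step 8: row=5, L[5]='u', prepend. Next row=LF[5]=8
  step 9: row=8, L[8]='n', prepend. Next row=LF[8]=6
Reversed output: nugget1J$

Answer: nugget1J$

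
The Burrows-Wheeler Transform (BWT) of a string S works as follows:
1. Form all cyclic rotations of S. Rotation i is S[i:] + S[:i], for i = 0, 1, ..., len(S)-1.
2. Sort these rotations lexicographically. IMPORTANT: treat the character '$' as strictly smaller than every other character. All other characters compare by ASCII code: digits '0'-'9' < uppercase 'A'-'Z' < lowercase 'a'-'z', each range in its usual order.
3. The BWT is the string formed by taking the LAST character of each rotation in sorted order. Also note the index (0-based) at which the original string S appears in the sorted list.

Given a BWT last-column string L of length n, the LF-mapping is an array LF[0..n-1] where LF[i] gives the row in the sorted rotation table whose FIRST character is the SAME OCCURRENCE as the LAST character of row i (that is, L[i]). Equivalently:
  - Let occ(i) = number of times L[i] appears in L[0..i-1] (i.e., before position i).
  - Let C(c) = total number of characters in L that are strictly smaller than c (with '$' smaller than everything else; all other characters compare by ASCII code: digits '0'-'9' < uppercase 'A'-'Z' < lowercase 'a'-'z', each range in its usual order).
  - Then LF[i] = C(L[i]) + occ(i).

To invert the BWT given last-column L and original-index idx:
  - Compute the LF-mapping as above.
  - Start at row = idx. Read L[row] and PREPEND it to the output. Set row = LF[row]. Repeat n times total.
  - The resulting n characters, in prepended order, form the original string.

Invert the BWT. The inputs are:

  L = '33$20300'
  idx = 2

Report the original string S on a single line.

Answer: 0302033$

Derivation:
LF mapping: 5 6 0 4 1 7 2 3
Walk LF starting at row 2, prepending L[row]:
  step 1: row=2, L[2]='$', prepend. Next row=LF[2]=0
  step 2: row=0, L[0]='3', prepend. Next row=LF[0]=5
  step 3: row=5, L[5]='3', prepend. Next row=LF[5]=7
  step 4: row=7, L[7]='0', prepend. Next row=LF[7]=3
  step 5: row=3, L[3]='2', prepend. Next row=LF[3]=4
  step 6: row=4, L[4]='0', prepend. Next row=LF[4]=1
  step 7: row=1, L[1]='3', prepend. Next row=LF[1]=6
  step 8: row=6, L[6]='0', prepend. Next row=LF[6]=2
Reversed output: 0302033$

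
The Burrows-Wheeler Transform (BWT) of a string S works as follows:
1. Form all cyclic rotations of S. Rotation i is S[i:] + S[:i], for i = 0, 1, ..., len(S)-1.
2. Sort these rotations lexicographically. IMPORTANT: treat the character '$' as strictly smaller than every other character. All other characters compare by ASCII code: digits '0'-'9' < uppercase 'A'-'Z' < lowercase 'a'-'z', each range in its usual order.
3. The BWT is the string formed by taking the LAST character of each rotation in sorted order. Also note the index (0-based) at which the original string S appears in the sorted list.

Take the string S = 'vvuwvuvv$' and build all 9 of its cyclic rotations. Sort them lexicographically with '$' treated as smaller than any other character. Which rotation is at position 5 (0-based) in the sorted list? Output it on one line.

Answer: vuwvuvv$v

Derivation:
All 9 rotations (rotation i = S[i:]+S[:i]):
  rot[0] = vvuwvuvv$
  rot[1] = vuwvuvv$v
  rot[2] = uwvuvv$vv
  rot[3] = wvuvv$vvu
  rot[4] = vuvv$vvuw
  rot[5] = uvv$vvuwv
  rot[6] = vv$vvuwvu
  rot[7] = v$vvuwvuv
  rot[8] = $vvuwvuvv
Sorted (with $ < everything):
  sorted[0] = $vvuwvuvv
  sorted[1] = uvv$vvuwv
  sorted[2] = uwvuvv$vv
  sorted[3] = v$vvuwvuv
  sorted[4] = vuvv$vvuw
  sorted[5] = vuwvuvv$v
  sorted[6] = vv$vvuwvu
  sorted[7] = vvuwvuvv$
  sorted[8] = wvuvv$vvu
sorted[5] = vuwvuvv$v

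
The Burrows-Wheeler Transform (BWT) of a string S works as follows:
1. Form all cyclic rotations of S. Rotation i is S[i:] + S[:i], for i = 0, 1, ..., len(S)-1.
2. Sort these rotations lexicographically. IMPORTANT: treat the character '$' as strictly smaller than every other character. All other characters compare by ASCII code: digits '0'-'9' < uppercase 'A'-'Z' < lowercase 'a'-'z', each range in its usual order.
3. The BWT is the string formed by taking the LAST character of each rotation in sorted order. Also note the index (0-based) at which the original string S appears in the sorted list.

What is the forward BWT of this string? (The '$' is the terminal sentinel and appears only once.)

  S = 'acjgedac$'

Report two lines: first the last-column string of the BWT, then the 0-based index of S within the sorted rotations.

All 9 rotations (rotation i = S[i:]+S[:i]):
  rot[0] = acjgedac$
  rot[1] = cjgedac$a
  rot[2] = jgedac$ac
  rot[3] = gedac$acj
  rot[4] = edac$acjg
  rot[5] = dac$acjge
  rot[6] = ac$acjged
  rot[7] = c$acjgeda
  rot[8] = $acjgedac
Sorted (with $ < everything):
  sorted[0] = $acjgedac  (last char: 'c')
  sorted[1] = ac$acjged  (last char: 'd')
  sorted[2] = acjgedac$  (last char: '$')
  sorted[3] = c$acjgeda  (last char: 'a')
  sorted[4] = cjgedac$a  (last char: 'a')
  sorted[5] = dac$acjge  (last char: 'e')
  sorted[6] = edac$acjg  (last char: 'g')
  sorted[7] = gedac$acj  (last char: 'j')
  sorted[8] = jgedac$ac  (last char: 'c')
Last column: cd$aaegjc
Original string S is at sorted index 2

Answer: cd$aaegjc
2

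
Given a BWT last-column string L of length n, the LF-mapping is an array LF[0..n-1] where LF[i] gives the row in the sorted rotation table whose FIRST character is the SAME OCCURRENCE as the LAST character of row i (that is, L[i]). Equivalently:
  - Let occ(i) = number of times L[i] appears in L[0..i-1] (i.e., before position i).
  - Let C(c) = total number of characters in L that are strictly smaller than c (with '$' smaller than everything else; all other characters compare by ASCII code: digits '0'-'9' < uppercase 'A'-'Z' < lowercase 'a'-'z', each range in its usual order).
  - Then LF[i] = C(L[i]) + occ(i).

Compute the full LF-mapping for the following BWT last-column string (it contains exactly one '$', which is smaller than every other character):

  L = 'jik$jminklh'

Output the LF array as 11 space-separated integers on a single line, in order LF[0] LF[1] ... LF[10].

Char counts: '$':1, 'h':1, 'i':2, 'j':2, 'k':2, 'l':1, 'm':1, 'n':1
C (first-col start): C('$')=0, C('h')=1, C('i')=2, C('j')=4, C('k')=6, C('l')=8, C('m')=9, C('n')=10
L[0]='j': occ=0, LF[0]=C('j')+0=4+0=4
L[1]='i': occ=0, LF[1]=C('i')+0=2+0=2
L[2]='k': occ=0, LF[2]=C('k')+0=6+0=6
L[3]='$': occ=0, LF[3]=C('$')+0=0+0=0
L[4]='j': occ=1, LF[4]=C('j')+1=4+1=5
L[5]='m': occ=0, LF[5]=C('m')+0=9+0=9
L[6]='i': occ=1, LF[6]=C('i')+1=2+1=3
L[7]='n': occ=0, LF[7]=C('n')+0=10+0=10
L[8]='k': occ=1, LF[8]=C('k')+1=6+1=7
L[9]='l': occ=0, LF[9]=C('l')+0=8+0=8
L[10]='h': occ=0, LF[10]=C('h')+0=1+0=1

Answer: 4 2 6 0 5 9 3 10 7 8 1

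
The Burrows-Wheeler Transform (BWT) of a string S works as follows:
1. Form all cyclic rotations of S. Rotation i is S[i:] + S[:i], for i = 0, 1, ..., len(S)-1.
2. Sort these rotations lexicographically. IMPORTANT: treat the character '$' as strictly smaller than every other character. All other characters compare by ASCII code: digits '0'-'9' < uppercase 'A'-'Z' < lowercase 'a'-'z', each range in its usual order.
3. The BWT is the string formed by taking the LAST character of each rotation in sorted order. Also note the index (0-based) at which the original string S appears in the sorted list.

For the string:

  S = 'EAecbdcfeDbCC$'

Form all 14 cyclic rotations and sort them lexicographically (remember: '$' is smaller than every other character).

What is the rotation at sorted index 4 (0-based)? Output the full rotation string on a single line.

All 14 rotations (rotation i = S[i:]+S[:i]):
  rot[0] = EAecbdcfeDbCC$
  rot[1] = AecbdcfeDbCC$E
  rot[2] = ecbdcfeDbCC$EA
  rot[3] = cbdcfeDbCC$EAe
  rot[4] = bdcfeDbCC$EAec
  rot[5] = dcfeDbCC$EAecb
  rot[6] = cfeDbCC$EAecbd
  rot[7] = feDbCC$EAecbdc
  rot[8] = eDbCC$EAecbdcf
  rot[9] = DbCC$EAecbdcfe
  rot[10] = bCC$EAecbdcfeD
  rot[11] = CC$EAecbdcfeDb
  rot[12] = C$EAecbdcfeDbC
  rot[13] = $EAecbdcfeDbCC
Sorted (with $ < everything):
  sorted[0] = $EAecbdcfeDbCC
  sorted[1] = AecbdcfeDbCC$E
  sorted[2] = C$EAecbdcfeDbC
  sorted[3] = CC$EAecbdcfeDb
  sorted[4] = DbCC$EAecbdcfe
  sorted[5] = EAecbdcfeDbCC$
  sorted[6] = bCC$EAecbdcfeD
  sorted[7] = bdcfeDbCC$EAec
  sorted[8] = cbdcfeDbCC$EAe
  sorted[9] = cfeDbCC$EAecbd
  sorted[10] = dcfeDbCC$EAecb
  sorted[11] = eDbCC$EAecbdcf
  sorted[12] = ecbdcfeDbCC$EA
  sorted[13] = feDbCC$EAecbdc
sorted[4] = DbCC$EAecbdcfe

Answer: DbCC$EAecbdcfe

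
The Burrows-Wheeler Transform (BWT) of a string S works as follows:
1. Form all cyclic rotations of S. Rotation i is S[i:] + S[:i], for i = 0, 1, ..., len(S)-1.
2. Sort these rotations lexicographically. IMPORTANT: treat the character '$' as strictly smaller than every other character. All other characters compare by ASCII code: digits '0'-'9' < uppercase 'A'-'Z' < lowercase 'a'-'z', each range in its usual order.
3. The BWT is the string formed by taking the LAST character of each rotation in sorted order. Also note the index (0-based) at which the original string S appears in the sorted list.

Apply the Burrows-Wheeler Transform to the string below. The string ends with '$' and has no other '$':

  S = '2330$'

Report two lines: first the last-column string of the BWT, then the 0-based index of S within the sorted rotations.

All 5 rotations (rotation i = S[i:]+S[:i]):
  rot[0] = 2330$
  rot[1] = 330$2
  rot[2] = 30$23
  rot[3] = 0$233
  rot[4] = $2330
Sorted (with $ < everything):
  sorted[0] = $2330  (last char: '0')
  sorted[1] = 0$233  (last char: '3')
  sorted[2] = 2330$  (last char: '$')
  sorted[3] = 30$23  (last char: '3')
  sorted[4] = 330$2  (last char: '2')
Last column: 03$32
Original string S is at sorted index 2

Answer: 03$32
2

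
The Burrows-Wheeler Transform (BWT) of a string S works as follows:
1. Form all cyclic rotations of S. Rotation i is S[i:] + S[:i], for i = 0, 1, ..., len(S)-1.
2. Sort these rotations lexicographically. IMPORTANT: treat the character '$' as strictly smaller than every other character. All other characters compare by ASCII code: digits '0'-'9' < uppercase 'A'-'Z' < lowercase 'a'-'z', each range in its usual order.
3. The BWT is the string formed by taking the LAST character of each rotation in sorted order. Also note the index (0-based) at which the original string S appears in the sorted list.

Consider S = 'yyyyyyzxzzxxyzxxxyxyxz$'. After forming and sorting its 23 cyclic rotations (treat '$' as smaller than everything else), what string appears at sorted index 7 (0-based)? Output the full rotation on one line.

All 23 rotations (rotation i = S[i:]+S[:i]):
  rot[0] = yyyyyyzxzzxxyzxxxyxyxz$
  rot[1] = yyyyyzxzzxxyzxxxyxyxz$y
  rot[2] = yyyyzxzzxxyzxxxyxyxz$yy
  rot[3] = yyyzxzzxxyzxxxyxyxz$yyy
  rot[4] = yyzxzzxxyzxxxyxyxz$yyyy
  rot[5] = yzxzzxxyzxxxyxyxz$yyyyy
  rot[6] = zxzzxxyzxxxyxyxz$yyyyyy
  rot[7] = xzzxxyzxxxyxyxz$yyyyyyz
  rot[8] = zzxxyzxxxyxyxz$yyyyyyzx
  rot[9] = zxxyzxxxyxyxz$yyyyyyzxz
  rot[10] = xxyzxxxyxyxz$yyyyyyzxzz
  rot[11] = xyzxxxyxyxz$yyyyyyzxzzx
  rot[12] = yzxxxyxyxz$yyyyyyzxzzxx
  rot[13] = zxxxyxyxz$yyyyyyzxzzxxy
  rot[14] = xxxyxyxz$yyyyyyzxzzxxyz
  rot[15] = xxyxyxz$yyyyyyzxzzxxyzx
  rot[16] = xyxyxz$yyyyyyzxzzxxyzxx
  rot[17] = yxyxz$yyyyyyzxzzxxyzxxx
  rot[18] = xyxz$yyyyyyzxzzxxyzxxxy
  rot[19] = yxz$yyyyyyzxzzxxyzxxxyx
  rot[20] = xz$yyyyyyzxzzxxyzxxxyxy
  rot[21] = z$yyyyyyzxzzxxyzxxxyxyx
  rot[22] = $yyyyyyzxzzxxyzxxxyxyxz
Sorted (with $ < everything):
  sorted[0] = $yyyyyyzxzzxxyzxxxyxyxz
  sorted[1] = xxxyxyxz$yyyyyyzxzzxxyz
  sorted[2] = xxyxyxz$yyyyyyzxzzxxyzx
  sorted[3] = xxyzxxxyxyxz$yyyyyyzxzz
  sorted[4] = xyxyxz$yyyyyyzxzzxxyzxx
  sorted[5] = xyxz$yyyyyyzxzzxxyzxxxy
  sorted[6] = xyzxxxyxyxz$yyyyyyzxzzx
  sorted[7] = xz$yyyyyyzxzzxxyzxxxyxy
  sorted[8] = xzzxxyzxxxyxyxz$yyyyyyz
  sorted[9] = yxyxz$yyyyyyzxzzxxyzxxx
  sorted[10] = yxz$yyyyyyzxzzxxyzxxxyx
  sorted[11] = yyyyyyzxzzxxyzxxxyxyxz$
  sorted[12] = yyyyyzxzzxxyzxxxyxyxz$y
  sorted[13] = yyyyzxzzxxyzxxxyxyxz$yy
  sorted[14] = yyyzxzzxxyzxxxyxyxz$yyy
  sorted[15] = yyzxzzxxyzxxxyxyxz$yyyy
  sorted[16] = yzxxxyxyxz$yyyyyyzxzzxx
  sorted[17] = yzxzzxxyzxxxyxyxz$yyyyy
  sorted[18] = z$yyyyyyzxzzxxyzxxxyxyx
  sorted[19] = zxxxyxyxz$yyyyyyzxzzxxy
  sorted[20] = zxxyzxxxyxyxz$yyyyyyzxz
  sorted[21] = zxzzxxyzxxxyxyxz$yyyyyy
  sorted[22] = zzxxyzxxxyxyxz$yyyyyyzx
sorted[7] = xz$yyyyyyzxzzxxyzxxxyxy

Answer: xz$yyyyyyzxzzxxyzxxxyxy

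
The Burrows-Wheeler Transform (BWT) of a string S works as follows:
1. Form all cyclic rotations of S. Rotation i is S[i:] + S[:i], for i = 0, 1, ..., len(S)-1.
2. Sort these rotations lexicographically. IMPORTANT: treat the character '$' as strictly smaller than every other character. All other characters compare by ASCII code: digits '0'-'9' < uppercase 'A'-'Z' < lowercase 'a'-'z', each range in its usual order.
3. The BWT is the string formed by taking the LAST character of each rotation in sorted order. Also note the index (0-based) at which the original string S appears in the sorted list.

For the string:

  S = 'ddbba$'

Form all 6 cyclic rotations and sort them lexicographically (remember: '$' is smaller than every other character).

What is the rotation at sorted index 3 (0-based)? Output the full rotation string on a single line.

All 6 rotations (rotation i = S[i:]+S[:i]):
  rot[0] = ddbba$
  rot[1] = dbba$d
  rot[2] = bba$dd
  rot[3] = ba$ddb
  rot[4] = a$ddbb
  rot[5] = $ddbba
Sorted (with $ < everything):
  sorted[0] = $ddbba
  sorted[1] = a$ddbb
  sorted[2] = ba$ddb
  sorted[3] = bba$dd
  sorted[4] = dbba$d
  sorted[5] = ddbba$
sorted[3] = bba$dd

Answer: bba$dd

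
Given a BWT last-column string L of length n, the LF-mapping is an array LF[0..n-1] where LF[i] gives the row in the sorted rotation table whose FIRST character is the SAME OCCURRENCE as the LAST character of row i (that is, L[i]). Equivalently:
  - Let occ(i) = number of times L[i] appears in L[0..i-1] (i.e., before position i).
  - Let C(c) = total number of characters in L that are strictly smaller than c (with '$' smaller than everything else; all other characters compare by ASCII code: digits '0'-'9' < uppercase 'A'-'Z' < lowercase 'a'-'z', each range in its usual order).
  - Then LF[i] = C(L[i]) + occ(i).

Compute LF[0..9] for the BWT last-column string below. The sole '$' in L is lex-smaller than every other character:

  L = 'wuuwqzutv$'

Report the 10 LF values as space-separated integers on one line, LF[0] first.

Answer: 7 3 4 8 1 9 5 2 6 0

Derivation:
Char counts: '$':1, 'q':1, 't':1, 'u':3, 'v':1, 'w':2, 'z':1
C (first-col start): C('$')=0, C('q')=1, C('t')=2, C('u')=3, C('v')=6, C('w')=7, C('z')=9
L[0]='w': occ=0, LF[0]=C('w')+0=7+0=7
L[1]='u': occ=0, LF[1]=C('u')+0=3+0=3
L[2]='u': occ=1, LF[2]=C('u')+1=3+1=4
L[3]='w': occ=1, LF[3]=C('w')+1=7+1=8
L[4]='q': occ=0, LF[4]=C('q')+0=1+0=1
L[5]='z': occ=0, LF[5]=C('z')+0=9+0=9
L[6]='u': occ=2, LF[6]=C('u')+2=3+2=5
L[7]='t': occ=0, LF[7]=C('t')+0=2+0=2
L[8]='v': occ=0, LF[8]=C('v')+0=6+0=6
L[9]='$': occ=0, LF[9]=C('$')+0=0+0=0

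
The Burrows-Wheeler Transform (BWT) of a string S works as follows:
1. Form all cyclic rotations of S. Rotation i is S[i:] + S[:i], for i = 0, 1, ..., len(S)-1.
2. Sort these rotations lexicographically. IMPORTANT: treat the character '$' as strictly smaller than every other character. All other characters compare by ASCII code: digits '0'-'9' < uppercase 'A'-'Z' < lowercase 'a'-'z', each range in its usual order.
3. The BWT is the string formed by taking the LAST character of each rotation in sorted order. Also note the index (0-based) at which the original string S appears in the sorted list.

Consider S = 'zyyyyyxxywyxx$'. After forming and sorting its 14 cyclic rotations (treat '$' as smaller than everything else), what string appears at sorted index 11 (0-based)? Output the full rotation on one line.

All 14 rotations (rotation i = S[i:]+S[:i]):
  rot[0] = zyyyyyxxywyxx$
  rot[1] = yyyyyxxywyxx$z
  rot[2] = yyyyxxywyxx$zy
  rot[3] = yyyxxywyxx$zyy
  rot[4] = yyxxywyxx$zyyy
  rot[5] = yxxywyxx$zyyyy
  rot[6] = xxywyxx$zyyyyy
  rot[7] = xywyxx$zyyyyyx
  rot[8] = ywyxx$zyyyyyxx
  rot[9] = wyxx$zyyyyyxxy
  rot[10] = yxx$zyyyyyxxyw
  rot[11] = xx$zyyyyyxxywy
  rot[12] = x$zyyyyyxxywyx
  rot[13] = $zyyyyyxxywyxx
Sorted (with $ < everything):
  sorted[0] = $zyyyyyxxywyxx
  sorted[1] = wyxx$zyyyyyxxy
  sorted[2] = x$zyyyyyxxywyx
  sorted[3] = xx$zyyyyyxxywy
  sorted[4] = xxywyxx$zyyyyy
  sorted[5] = xywyxx$zyyyyyx
  sorted[6] = ywyxx$zyyyyyxx
  sorted[7] = yxx$zyyyyyxxyw
  sorted[8] = yxxywyxx$zyyyy
  sorted[9] = yyxxywyxx$zyyy
  sorted[10] = yyyxxywyxx$zyy
  sorted[11] = yyyyxxywyxx$zy
  sorted[12] = yyyyyxxywyxx$z
  sorted[13] = zyyyyyxxywyxx$
sorted[11] = yyyyxxywyxx$zy

Answer: yyyyxxywyxx$zy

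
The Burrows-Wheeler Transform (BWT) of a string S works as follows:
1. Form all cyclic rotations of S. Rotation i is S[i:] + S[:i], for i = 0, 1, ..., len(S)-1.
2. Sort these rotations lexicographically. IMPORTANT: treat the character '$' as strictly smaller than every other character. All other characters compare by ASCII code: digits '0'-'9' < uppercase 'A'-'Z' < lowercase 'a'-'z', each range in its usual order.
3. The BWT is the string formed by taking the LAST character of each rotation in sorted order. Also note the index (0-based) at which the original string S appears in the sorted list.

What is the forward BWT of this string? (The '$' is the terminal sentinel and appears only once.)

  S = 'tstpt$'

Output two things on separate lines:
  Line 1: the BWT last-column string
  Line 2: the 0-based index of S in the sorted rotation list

Answer: tttps$
5

Derivation:
All 6 rotations (rotation i = S[i:]+S[:i]):
  rot[0] = tstpt$
  rot[1] = stpt$t
  rot[2] = tpt$ts
  rot[3] = pt$tst
  rot[4] = t$tstp
  rot[5] = $tstpt
Sorted (with $ < everything):
  sorted[0] = $tstpt  (last char: 't')
  sorted[1] = pt$tst  (last char: 't')
  sorted[2] = stpt$t  (last char: 't')
  sorted[3] = t$tstp  (last char: 'p')
  sorted[4] = tpt$ts  (last char: 's')
  sorted[5] = tstpt$  (last char: '$')
Last column: tttps$
Original string S is at sorted index 5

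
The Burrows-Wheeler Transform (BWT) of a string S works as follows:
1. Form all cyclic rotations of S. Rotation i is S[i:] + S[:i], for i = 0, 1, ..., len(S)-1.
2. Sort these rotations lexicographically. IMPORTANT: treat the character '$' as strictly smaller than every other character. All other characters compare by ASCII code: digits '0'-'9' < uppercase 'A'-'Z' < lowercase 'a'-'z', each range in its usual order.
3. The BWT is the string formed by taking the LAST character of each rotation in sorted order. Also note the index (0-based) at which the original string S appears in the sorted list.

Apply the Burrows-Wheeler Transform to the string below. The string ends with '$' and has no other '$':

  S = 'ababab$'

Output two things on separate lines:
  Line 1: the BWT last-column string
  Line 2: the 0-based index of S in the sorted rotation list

Answer: bbb$aaa
3

Derivation:
All 7 rotations (rotation i = S[i:]+S[:i]):
  rot[0] = ababab$
  rot[1] = babab$a
  rot[2] = abab$ab
  rot[3] = bab$aba
  rot[4] = ab$abab
  rot[5] = b$ababa
  rot[6] = $ababab
Sorted (with $ < everything):
  sorted[0] = $ababab  (last char: 'b')
  sorted[1] = ab$abab  (last char: 'b')
  sorted[2] = abab$ab  (last char: 'b')
  sorted[3] = ababab$  (last char: '$')
  sorted[4] = b$ababa  (last char: 'a')
  sorted[5] = bab$aba  (last char: 'a')
  sorted[6] = babab$a  (last char: 'a')
Last column: bbb$aaa
Original string S is at sorted index 3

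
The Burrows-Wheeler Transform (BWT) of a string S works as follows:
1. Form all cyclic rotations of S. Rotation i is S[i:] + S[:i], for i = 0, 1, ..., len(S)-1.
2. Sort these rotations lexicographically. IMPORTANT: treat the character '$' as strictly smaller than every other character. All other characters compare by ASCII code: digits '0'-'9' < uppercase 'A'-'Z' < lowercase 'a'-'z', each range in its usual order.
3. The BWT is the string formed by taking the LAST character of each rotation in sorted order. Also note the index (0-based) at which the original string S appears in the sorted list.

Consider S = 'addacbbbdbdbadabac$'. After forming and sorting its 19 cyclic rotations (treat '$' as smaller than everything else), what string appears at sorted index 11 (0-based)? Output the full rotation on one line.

Answer: bdbdbadabac$addacbb

Derivation:
All 19 rotations (rotation i = S[i:]+S[:i]):
  rot[0] = addacbbbdbdbadabac$
  rot[1] = ddacbbbdbdbadabac$a
  rot[2] = dacbbbdbdbadabac$ad
  rot[3] = acbbbdbdbadabac$add
  rot[4] = cbbbdbdbadabac$adda
  rot[5] = bbbdbdbadabac$addac
  rot[6] = bbdbdbadabac$addacb
  rot[7] = bdbdbadabac$addacbb
  rot[8] = dbdbadabac$addacbbb
  rot[9] = bdbadabac$addacbbbd
  rot[10] = dbadabac$addacbbbdb
  rot[11] = badabac$addacbbbdbd
  rot[12] = adabac$addacbbbdbdb
  rot[13] = dabac$addacbbbdbdba
  rot[14] = abac$addacbbbdbdbad
  rot[15] = bac$addacbbbdbdbada
  rot[16] = ac$addacbbbdbdbadab
  rot[17] = c$addacbbbdbdbadaba
  rot[18] = $addacbbbdbdbadabac
Sorted (with $ < everything):
  sorted[0] = $addacbbbdbdbadabac
  sorted[1] = abac$addacbbbdbdbad
  sorted[2] = ac$addacbbbdbdbadab
  sorted[3] = acbbbdbdbadabac$add
  sorted[4] = adabac$addacbbbdbdb
  sorted[5] = addacbbbdbdbadabac$
  sorted[6] = bac$addacbbbdbdbada
  sorted[7] = badabac$addacbbbdbd
  sorted[8] = bbbdbdbadabac$addac
  sorted[9] = bbdbdbadabac$addacb
  sorted[10] = bdbadabac$addacbbbd
  sorted[11] = bdbdbadabac$addacbb
  sorted[12] = c$addacbbbdbdbadaba
  sorted[13] = cbbbdbdbadabac$adda
  sorted[14] = dabac$addacbbbdbdba
  sorted[15] = dacbbbdbdbadabac$ad
  sorted[16] = dbadabac$addacbbbdb
  sorted[17] = dbdbadabac$addacbbb
  sorted[18] = ddacbbbdbdbadabac$a
sorted[11] = bdbdbadabac$addacbb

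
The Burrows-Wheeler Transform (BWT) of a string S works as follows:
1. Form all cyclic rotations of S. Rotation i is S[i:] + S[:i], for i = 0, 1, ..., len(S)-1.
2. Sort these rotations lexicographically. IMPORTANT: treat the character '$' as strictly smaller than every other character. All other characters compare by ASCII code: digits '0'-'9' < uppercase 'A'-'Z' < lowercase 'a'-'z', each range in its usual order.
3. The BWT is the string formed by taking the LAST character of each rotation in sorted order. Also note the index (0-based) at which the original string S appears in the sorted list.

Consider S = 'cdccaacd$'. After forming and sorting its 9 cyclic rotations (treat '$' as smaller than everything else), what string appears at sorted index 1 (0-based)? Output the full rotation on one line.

Answer: aacd$cdcc

Derivation:
All 9 rotations (rotation i = S[i:]+S[:i]):
  rot[0] = cdccaacd$
  rot[1] = dccaacd$c
  rot[2] = ccaacd$cd
  rot[3] = caacd$cdc
  rot[4] = aacd$cdcc
  rot[5] = acd$cdcca
  rot[6] = cd$cdccaa
  rot[7] = d$cdccaac
  rot[8] = $cdccaacd
Sorted (with $ < everything):
  sorted[0] = $cdccaacd
  sorted[1] = aacd$cdcc
  sorted[2] = acd$cdcca
  sorted[3] = caacd$cdc
  sorted[4] = ccaacd$cd
  sorted[5] = cd$cdccaa
  sorted[6] = cdccaacd$
  sorted[7] = d$cdccaac
  sorted[8] = dccaacd$c
sorted[1] = aacd$cdcc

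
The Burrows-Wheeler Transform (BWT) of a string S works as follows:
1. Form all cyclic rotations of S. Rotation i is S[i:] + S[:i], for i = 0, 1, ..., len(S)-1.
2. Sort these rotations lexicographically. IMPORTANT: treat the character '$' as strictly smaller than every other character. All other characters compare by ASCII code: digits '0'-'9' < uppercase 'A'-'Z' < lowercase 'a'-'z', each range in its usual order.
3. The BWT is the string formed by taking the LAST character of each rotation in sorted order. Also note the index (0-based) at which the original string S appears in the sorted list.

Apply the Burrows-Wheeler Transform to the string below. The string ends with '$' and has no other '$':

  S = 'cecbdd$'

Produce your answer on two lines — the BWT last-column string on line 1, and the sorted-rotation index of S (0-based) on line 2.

All 7 rotations (rotation i = S[i:]+S[:i]):
  rot[0] = cecbdd$
  rot[1] = ecbdd$c
  rot[2] = cbdd$ce
  rot[3] = bdd$cec
  rot[4] = dd$cecb
  rot[5] = d$cecbd
  rot[6] = $cecbdd
Sorted (with $ < everything):
  sorted[0] = $cecbdd  (last char: 'd')
  sorted[1] = bdd$cec  (last char: 'c')
  sorted[2] = cbdd$ce  (last char: 'e')
  sorted[3] = cecbdd$  (last char: '$')
  sorted[4] = d$cecbd  (last char: 'd')
  sorted[5] = dd$cecb  (last char: 'b')
  sorted[6] = ecbdd$c  (last char: 'c')
Last column: dce$dbc
Original string S is at sorted index 3

Answer: dce$dbc
3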